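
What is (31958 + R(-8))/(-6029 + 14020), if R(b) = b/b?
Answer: 31959/7991 ≈ 3.9994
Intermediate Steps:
R(b) = 1
(31958 + R(-8))/(-6029 + 14020) = (31958 + 1)/(-6029 + 14020) = 31959/7991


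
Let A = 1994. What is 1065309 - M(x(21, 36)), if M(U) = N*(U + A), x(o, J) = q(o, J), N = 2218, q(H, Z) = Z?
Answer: -3437231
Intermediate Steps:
x(o, J) = J
M(U) = 4422692 + 2218*U (M(U) = 2218*(U + 1994) = 2218*(1994 + U) = 4422692 + 2218*U)
1065309 - M(x(21, 36)) = 1065309 - (4422692 + 2218*36) = 1065309 - (4422692 + 79848) = 1065309 - 1*4502540 = 1065309 - 4502540 = -3437231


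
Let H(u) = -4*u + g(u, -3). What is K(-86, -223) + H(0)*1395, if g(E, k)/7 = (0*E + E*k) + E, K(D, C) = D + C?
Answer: -309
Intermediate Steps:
K(D, C) = C + D
g(E, k) = 7*E + 7*E*k (g(E, k) = 7*((0*E + E*k) + E) = 7*((0 + E*k) + E) = 7*(E*k + E) = 7*(E + E*k) = 7*E + 7*E*k)
H(u) = -18*u (H(u) = -4*u + 7*u*(1 - 3) = -4*u + 7*u*(-2) = -4*u - 14*u = -18*u)
K(-86, -223) + H(0)*1395 = (-223 - 86) - 18*0*1395 = -309 + 0*1395 = -309 + 0 = -309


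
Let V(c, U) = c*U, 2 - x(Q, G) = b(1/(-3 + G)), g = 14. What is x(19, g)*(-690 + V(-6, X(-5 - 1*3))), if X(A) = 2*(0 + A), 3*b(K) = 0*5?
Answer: -1188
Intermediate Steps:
b(K) = 0 (b(K) = (0*5)/3 = (1/3)*0 = 0)
X(A) = 2*A
x(Q, G) = 2 (x(Q, G) = 2 - 1*0 = 2 + 0 = 2)
V(c, U) = U*c
x(19, g)*(-690 + V(-6, X(-5 - 1*3))) = 2*(-690 + (2*(-5 - 1*3))*(-6)) = 2*(-690 + (2*(-5 - 3))*(-6)) = 2*(-690 + (2*(-8))*(-6)) = 2*(-690 - 16*(-6)) = 2*(-690 + 96) = 2*(-594) = -1188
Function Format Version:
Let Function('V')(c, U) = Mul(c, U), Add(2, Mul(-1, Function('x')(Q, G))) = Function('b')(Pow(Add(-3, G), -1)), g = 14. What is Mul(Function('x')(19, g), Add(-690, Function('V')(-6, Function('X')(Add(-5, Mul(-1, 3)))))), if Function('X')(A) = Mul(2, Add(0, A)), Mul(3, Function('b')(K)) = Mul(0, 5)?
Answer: -1188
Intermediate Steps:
Function('b')(K) = 0 (Function('b')(K) = Mul(Rational(1, 3), Mul(0, 5)) = Mul(Rational(1, 3), 0) = 0)
Function('X')(A) = Mul(2, A)
Function('x')(Q, G) = 2 (Function('x')(Q, G) = Add(2, Mul(-1, 0)) = Add(2, 0) = 2)
Function('V')(c, U) = Mul(U, c)
Mul(Function('x')(19, g), Add(-690, Function('V')(-6, Function('X')(Add(-5, Mul(-1, 3)))))) = Mul(2, Add(-690, Mul(Mul(2, Add(-5, Mul(-1, 3))), -6))) = Mul(2, Add(-690, Mul(Mul(2, Add(-5, -3)), -6))) = Mul(2, Add(-690, Mul(Mul(2, -8), -6))) = Mul(2, Add(-690, Mul(-16, -6))) = Mul(2, Add(-690, 96)) = Mul(2, -594) = -1188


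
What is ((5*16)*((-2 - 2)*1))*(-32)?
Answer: 10240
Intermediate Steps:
((5*16)*((-2 - 2)*1))*(-32) = (80*(-4*1))*(-32) = (80*(-4))*(-32) = -320*(-32) = 10240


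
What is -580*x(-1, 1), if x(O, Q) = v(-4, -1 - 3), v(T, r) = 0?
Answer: 0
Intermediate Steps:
x(O, Q) = 0
-580*x(-1, 1) = -580*0 = 0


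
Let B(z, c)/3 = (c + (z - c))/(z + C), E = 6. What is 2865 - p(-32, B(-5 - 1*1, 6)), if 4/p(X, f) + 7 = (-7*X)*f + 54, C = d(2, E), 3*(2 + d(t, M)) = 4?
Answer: 9337015/3259 ≈ 2865.0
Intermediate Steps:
d(t, M) = -2/3 (d(t, M) = -2 + (1/3)*4 = -2 + 4/3 = -2/3)
C = -2/3 ≈ -0.66667
B(z, c) = 3*z/(-2/3 + z) (B(z, c) = 3*((c + (z - c))/(z - 2/3)) = 3*(z/(-2/3 + z)) = 3*z/(-2/3 + z))
p(X, f) = 4/(47 - 7*X*f) (p(X, f) = 4/(-7 + ((-7*X)*f + 54)) = 4/(-7 + (-7*X*f + 54)) = 4/(-7 + (54 - 7*X*f)) = 4/(47 - 7*X*f))
2865 - p(-32, B(-5 - 1*1, 6)) = 2865 - (-4)/(-47 + 7*(-32)*(9*(-5 - 1*1)/(-2 + 3*(-5 - 1*1)))) = 2865 - (-4)/(-47 + 7*(-32)*(9*(-5 - 1)/(-2 + 3*(-5 - 1)))) = 2865 - (-4)/(-47 + 7*(-32)*(9*(-6)/(-2 + 3*(-6)))) = 2865 - (-4)/(-47 + 7*(-32)*(9*(-6)/(-2 - 18))) = 2865 - (-4)/(-47 + 7*(-32)*(9*(-6)/(-20))) = 2865 - (-4)/(-47 + 7*(-32)*(9*(-6)*(-1/20))) = 2865 - (-4)/(-47 + 7*(-32)*(27/10)) = 2865 - (-4)/(-47 - 3024/5) = 2865 - (-4)/(-3259/5) = 2865 - (-4)*(-5)/3259 = 2865 - 1*20/3259 = 2865 - 20/3259 = 9337015/3259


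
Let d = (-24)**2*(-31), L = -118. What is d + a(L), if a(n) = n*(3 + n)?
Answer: -4286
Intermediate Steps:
d = -17856 (d = 576*(-31) = -17856)
d + a(L) = -17856 - 118*(3 - 118) = -17856 - 118*(-115) = -17856 + 13570 = -4286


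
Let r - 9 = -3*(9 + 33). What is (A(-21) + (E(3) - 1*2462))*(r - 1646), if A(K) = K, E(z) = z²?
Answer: 4361662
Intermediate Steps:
r = -117 (r = 9 - 3*(9 + 33) = 9 - 3*42 = 9 - 126 = -117)
(A(-21) + (E(3) - 1*2462))*(r - 1646) = (-21 + (3² - 1*2462))*(-117 - 1646) = (-21 + (9 - 2462))*(-1763) = (-21 - 2453)*(-1763) = -2474*(-1763) = 4361662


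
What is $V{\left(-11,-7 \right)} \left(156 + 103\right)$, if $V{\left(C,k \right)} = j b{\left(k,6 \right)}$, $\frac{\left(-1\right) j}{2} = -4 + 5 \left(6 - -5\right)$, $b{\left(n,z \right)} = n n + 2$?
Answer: $-1347318$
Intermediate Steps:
$b{\left(n,z \right)} = 2 + n^{2}$ ($b{\left(n,z \right)} = n^{2} + 2 = 2 + n^{2}$)
$j = -102$ ($j = - 2 \left(-4 + 5 \left(6 - -5\right)\right) = - 2 \left(-4 + 5 \left(6 + 5\right)\right) = - 2 \left(-4 + 5 \cdot 11\right) = - 2 \left(-4 + 55\right) = \left(-2\right) 51 = -102$)
$V{\left(C,k \right)} = -204 - 102 k^{2}$ ($V{\left(C,k \right)} = - 102 \left(2 + k^{2}\right) = -204 - 102 k^{2}$)
$V{\left(-11,-7 \right)} \left(156 + 103\right) = \left(-204 - 102 \left(-7\right)^{2}\right) \left(156 + 103\right) = \left(-204 - 4998\right) 259 = \left(-5202\right) 259 = -1347318$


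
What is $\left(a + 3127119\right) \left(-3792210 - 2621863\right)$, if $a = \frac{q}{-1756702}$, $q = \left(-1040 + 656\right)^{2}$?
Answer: $- \frac{17617585795126947993}{878351} \approx -2.0058 \cdot 10^{13}$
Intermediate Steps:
$q = 147456$ ($q = \left(-384\right)^{2} = 147456$)
$a = - \frac{73728}{878351}$ ($a = \frac{147456}{-1756702} = 147456 \left(- \frac{1}{1756702}\right) = - \frac{73728}{878351} \approx -0.083939$)
$\left(a + 3127119\right) \left(-3792210 - 2621863\right) = \left(- \frac{73728}{878351} + 3127119\right) \left(-3792210 - 2621863\right) = \frac{2746708027041}{878351} \left(-6414073\right) = - \frac{17617585795126947993}{878351}$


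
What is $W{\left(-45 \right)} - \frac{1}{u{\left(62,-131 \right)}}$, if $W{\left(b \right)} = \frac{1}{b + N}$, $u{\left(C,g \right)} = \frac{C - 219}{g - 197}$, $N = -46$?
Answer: $- \frac{30005}{14287} \approx -2.1002$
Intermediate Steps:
$u{\left(C,g \right)} = \frac{-219 + C}{-197 + g}$
$W{\left(b \right)} = \frac{1}{-46 + b}$ ($W{\left(b \right)} = \frac{1}{b - 46} = \frac{1}{-46 + b}$)
$W{\left(-45 \right)} - \frac{1}{u{\left(62,-131 \right)}} = \frac{1}{-46 - 45} - \frac{1}{\frac{1}{-197 - 131} \left(-219 + 62\right)} = \frac{1}{-91} - \frac{1}{\frac{1}{-328} \left(-157\right)} = - \frac{1}{91} - \frac{1}{\left(- \frac{1}{328}\right) \left(-157\right)} = - \frac{1}{91} - \frac{1}{\frac{157}{328}} = - \frac{1}{91} - \frac{328}{157} = - \frac{30005}{14287}$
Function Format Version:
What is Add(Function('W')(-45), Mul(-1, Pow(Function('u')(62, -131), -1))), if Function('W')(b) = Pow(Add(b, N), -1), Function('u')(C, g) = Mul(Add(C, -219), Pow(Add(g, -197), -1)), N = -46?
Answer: Rational(-30005, 14287) ≈ -2.1002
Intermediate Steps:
Function('u')(C, g) = Mul(Pow(Add(-197, g), -1), Add(-219, C)) (Function('u')(C, g) = Mul(Add(-219, C), Pow(Add(-197, g), -1)) = Mul(Pow(Add(-197, g), -1), Add(-219, C)))
Function('W')(b) = Pow(Add(-46, b), -1) (Function('W')(b) = Pow(Add(b, -46), -1) = Pow(Add(-46, b), -1))
Add(Function('W')(-45), Mul(-1, Pow(Function('u')(62, -131), -1))) = Add(Pow(Add(-46, -45), -1), Mul(-1, Pow(Mul(Pow(Add(-197, -131), -1), Add(-219, 62)), -1))) = Add(Pow(-91, -1), Mul(-1, Pow(Mul(Pow(-328, -1), -157), -1))) = Add(Rational(-1, 91), Mul(-1, Pow(Mul(Rational(-1, 328), -157), -1))) = Add(Rational(-1, 91), Mul(-1, Pow(Rational(157, 328), -1))) = Add(Rational(-1, 91), Mul(-1, Rational(328, 157))) = Add(Rational(-1, 91), Rational(-328, 157)) = Rational(-30005, 14287)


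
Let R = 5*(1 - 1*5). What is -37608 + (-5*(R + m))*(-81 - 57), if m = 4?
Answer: -48648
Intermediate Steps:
R = -20 (R = 5*(1 - 5) = 5*(-4) = -20)
-37608 + (-5*(R + m))*(-81 - 57) = -37608 + (-5*(-20 + 4))*(-81 - 57) = -37608 - 5*(-16)*(-138) = -37608 + 80*(-138) = -37608 - 11040 = -48648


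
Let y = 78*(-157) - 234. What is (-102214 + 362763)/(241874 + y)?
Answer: 260549/229394 ≈ 1.1358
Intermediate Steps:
y = -12480 (y = -12246 - 234 = -12480)
(-102214 + 362763)/(241874 + y) = (-102214 + 362763)/(241874 - 12480) = 260549/229394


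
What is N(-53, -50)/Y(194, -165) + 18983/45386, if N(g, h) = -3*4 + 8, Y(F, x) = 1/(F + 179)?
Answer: -67696929/45386 ≈ -1491.6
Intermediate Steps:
Y(F, x) = 1/(179 + F)
N(g, h) = -4 (N(g, h) = -12 + 8 = -4)
N(-53, -50)/Y(194, -165) + 18983/45386 = -4/(1/(179 + 194)) + 18983/45386 = -4/(1/373) + 18983*(1/45386) = -4/1/373 + 18983/45386 = -4*373 + 18983/45386 = -1492 + 18983/45386 = -67696929/45386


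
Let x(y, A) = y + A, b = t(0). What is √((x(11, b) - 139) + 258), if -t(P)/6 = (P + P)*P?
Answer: √130 ≈ 11.402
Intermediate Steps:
t(P) = -12*P² (t(P) = -6*(P + P)*P = -6*2*P*P = -12*P²)
b = 0 (b = -12*0² = -12*0 = 0)
x(y, A) = A + y
√((x(11, b) - 139) + 258) = √(((0 + 11) - 139) + 258) = √((11 - 139) + 258) = √(-128 + 258) = √130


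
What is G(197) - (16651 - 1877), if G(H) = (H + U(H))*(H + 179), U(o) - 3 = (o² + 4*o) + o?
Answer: 15022970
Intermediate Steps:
U(o) = 3 + o² + 5*o (U(o) = 3 + ((o² + 4*o) + o) = 3 + (o² + 5*o) = 3 + o² + 5*o)
G(H) = (179 + H)*(3 + H² + 6*H) (G(H) = (H + (3 + H² + 5*H))*(H + 179) = (3 + H² + 6*H)*(179 + H) = (179 + H)*(3 + H² + 6*H))
G(197) - (16651 - 1877) = (537 + 197³ + 185*197² + 1077*197) - (16651 - 1877) = (537 + 7645373 + 185*38809 + 212169) - 1*14774 = (537 + 7645373 + 7179665 + 212169) - 14774 = 15037744 - 14774 = 15022970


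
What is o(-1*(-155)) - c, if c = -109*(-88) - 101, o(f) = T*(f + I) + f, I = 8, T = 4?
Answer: -8684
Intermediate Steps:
o(f) = 32 + 5*f (o(f) = 4*(f + 8) + f = 4*(8 + f) + f = (32 + 4*f) + f = 32 + 5*f)
c = 9491 (c = 9592 - 101 = 9491)
o(-1*(-155)) - c = (32 + 5*(-1*(-155))) - 1*9491 = (32 + 5*155) - 9491 = (32 + 775) - 9491 = 807 - 9491 = -8684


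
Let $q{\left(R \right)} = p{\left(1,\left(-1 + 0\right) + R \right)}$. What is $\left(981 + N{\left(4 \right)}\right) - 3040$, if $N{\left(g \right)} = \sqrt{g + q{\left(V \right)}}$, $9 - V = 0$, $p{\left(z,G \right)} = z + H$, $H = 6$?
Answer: $-2059 + \sqrt{11} \approx -2055.7$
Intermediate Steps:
$p{\left(z,G \right)} = 6 + z$ ($p{\left(z,G \right)} = z + 6 = 6 + z$)
$V = 9$ ($V = 9 - 0 = 9 + 0 = 9$)
$q{\left(R \right)} = 7$ ($q{\left(R \right)} = 6 + 1 = 7$)
$N{\left(g \right)} = \sqrt{7 + g}$ ($N{\left(g \right)} = \sqrt{g + 7} = \sqrt{7 + g}$)
$\left(981 + N{\left(4 \right)}\right) - 3040 = \left(981 + \sqrt{7 + 4}\right) - 3040 = \left(981 + \sqrt{11}\right) - 3040 = -2059 + \sqrt{11}$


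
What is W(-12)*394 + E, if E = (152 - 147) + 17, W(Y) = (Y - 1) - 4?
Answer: -6676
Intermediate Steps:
W(Y) = -5 + Y (W(Y) = (-1 + Y) - 4 = -5 + Y)
E = 22 (E = 5 + 17 = 22)
W(-12)*394 + E = (-5 - 12)*394 + 22 = -17*394 + 22 = -6698 + 22 = -6676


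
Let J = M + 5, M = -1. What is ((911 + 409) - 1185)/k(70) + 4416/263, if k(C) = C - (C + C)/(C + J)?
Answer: 276489/14728 ≈ 18.773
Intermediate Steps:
J = 4 (J = -1 + 5 = 4)
k(C) = C - 2*C/(4 + C) (k(C) = C - (C + C)/(C + 4) = C - 2*C/(4 + C))
((911 + 409) - 1185)/k(70) + 4416/263 = ((911 + 409) - 1185)/((70*(2 + 70)/(4 + 70))) + 4416/263 = (1320 - 1185)/((70*72/74)) + 4416*(1/263) = 135/((70*(1/74)*72)) + 4416/263 = 135/(2520/37) + 4416/263 = 135*(37/2520) + 4416/263 = 111/56 + 4416/263 = 276489/14728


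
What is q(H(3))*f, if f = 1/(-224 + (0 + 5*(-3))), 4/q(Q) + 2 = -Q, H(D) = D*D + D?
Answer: 2/1673 ≈ 0.0011955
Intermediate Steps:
H(D) = D + D² (H(D) = D² + D = D + D²)
q(Q) = 4/(-2 - Q)
f = -1/239 (f = 1/(-224 + (0 - 15)) = 1/(-224 - 15) = 1/(-239) = -1/239 ≈ -0.0041841)
q(H(3))*f = -4/(2 + 3*(1 + 3))*(-1/239) = -4/(2 + 3*4)*(-1/239) = -4/(2 + 12)*(-1/239) = -4/14*(-1/239) = -4*1/14*(-1/239) = -2/7*(-1/239) = 2/1673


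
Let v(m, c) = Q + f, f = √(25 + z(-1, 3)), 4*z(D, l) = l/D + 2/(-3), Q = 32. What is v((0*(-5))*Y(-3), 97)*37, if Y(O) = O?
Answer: 1184 + 629*√3/6 ≈ 1365.6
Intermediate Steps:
z(D, l) = -⅙ + l/(4*D) (z(D, l) = (l/D + 2/(-3))/4 = (l/D + 2*(-⅓))/4 = (l/D - ⅔)/4 = (-⅔ + l/D)/4 = -⅙ + l/(4*D))
f = 17*√3/6 (f = √(25 + (-⅙*(-1) + (¼)*3)/(-1)) = √(25 - (⅙ + ¾)) = √(25 - 1*11/12) = √(25 - 11/12) = √(289/12) = 17*√3/6 ≈ 4.9075)
v(m, c) = 32 + 17*√3/6
v((0*(-5))*Y(-3), 97)*37 = (32 + 17*√3/6)*37 = 1184 + 629*√3/6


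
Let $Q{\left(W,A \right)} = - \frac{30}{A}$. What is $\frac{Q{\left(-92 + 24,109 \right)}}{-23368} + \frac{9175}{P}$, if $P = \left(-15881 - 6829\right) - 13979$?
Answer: $- \frac{11684325965}{46725496084} \approx -0.25006$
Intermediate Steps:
$P = -36689$ ($P = -22710 - 13979 = -36689$)
$\frac{Q{\left(-92 + 24,109 \right)}}{-23368} + \frac{9175}{P} = \frac{\left(-30\right) \frac{1}{109}}{-23368} + \frac{9175}{-36689} = \left(-30\right) \frac{1}{109} \left(- \frac{1}{23368}\right) + 9175 \left(- \frac{1}{36689}\right) = \left(- \frac{30}{109}\right) \left(- \frac{1}{23368}\right) - \frac{9175}{36689} = \frac{15}{1273556} - \frac{9175}{36689} = - \frac{11684325965}{46725496084}$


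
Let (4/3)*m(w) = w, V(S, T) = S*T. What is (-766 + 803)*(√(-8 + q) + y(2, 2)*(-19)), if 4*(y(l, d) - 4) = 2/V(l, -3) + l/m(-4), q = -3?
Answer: -10545/4 + 37*I*√11 ≈ -2636.3 + 122.72*I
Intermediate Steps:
m(w) = 3*w/4
y(l, d) = 4 - 1/(6*l) - l/12 (y(l, d) = 4 + (2/((l*(-3))) + l/(((¾)*(-4))))/4 = 4 + (2/((-3*l)) + l/(-3))/4 = 4 + (2*(-1/(3*l)) + l*(-⅓))/4 = 4 + (-2/(3*l) - l/3)/4 = 4 + (-1/(6*l) - l/12) = 4 - 1/(6*l) - l/12)
(-766 + 803)*(√(-8 + q) + y(2, 2)*(-19)) = (-766 + 803)*(√(-8 - 3) + ((1/12)*(-2 + 2*(48 - 1*2))/2)*(-19)) = 37*(√(-11) + ((1/12)*(½)*(-2 + 2*(48 - 2)))*(-19)) = 37*(I*√11 + ((1/12)*(½)*(-2 + 2*46))*(-19)) = 37*(I*√11 + ((1/12)*(½)*(-2 + 92))*(-19)) = 37*(I*√11 + ((1/12)*(½)*90)*(-19)) = 37*(I*√11 + (15/4)*(-19)) = 37*(I*√11 - 285/4) = 37*(-285/4 + I*√11) = -10545/4 + 37*I*√11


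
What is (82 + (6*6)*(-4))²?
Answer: 3844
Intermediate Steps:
(82 + (6*6)*(-4))² = (82 + 36*(-4))² = (82 - 144)² = (-62)² = 3844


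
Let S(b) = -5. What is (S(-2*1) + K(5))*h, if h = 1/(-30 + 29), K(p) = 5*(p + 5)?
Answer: -45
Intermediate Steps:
K(p) = 25 + 5*p (K(p) = 5*(5 + p) = 25 + 5*p)
h = -1 (h = 1/(-1) = -1)
(S(-2*1) + K(5))*h = (-5 + (25 + 5*5))*(-1) = (-5 + (25 + 25))*(-1) = (-5 + 50)*(-1) = 45*(-1) = -45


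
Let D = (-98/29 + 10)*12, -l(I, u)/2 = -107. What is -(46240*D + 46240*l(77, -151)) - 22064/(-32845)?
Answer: -12924585688144/952505 ≈ -1.3569e+7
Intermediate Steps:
l(I, u) = 214 (l(I, u) = -2*(-107) = 214)
D = 2304/29 (D = (-98*1/29 + 10)*12 = (-98/29 + 10)*12 = (192/29)*12 = 2304/29 ≈ 79.448)
-(46240*D + 46240*l(77, -151)) - 22064/(-32845) = -46240/(1/(2304/29 + 214)) - 22064/(-32845) = -46240/(1/(8510/29)) - 22064*(-1/32845) = -46240/29/8510 + 22064/32845 = -46240*8510/29 + 22064/32845 = -393502400/29 + 22064/32845 = -12924585688144/952505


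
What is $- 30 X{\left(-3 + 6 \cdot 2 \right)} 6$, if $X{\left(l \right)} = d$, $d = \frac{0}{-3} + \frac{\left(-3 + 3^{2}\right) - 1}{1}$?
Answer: $-900$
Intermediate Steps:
$d = 5$ ($d = 0 \left(- \frac{1}{3}\right) + \left(\left(-3 + 9\right) - 1\right) 1 = 0 + \left(6 - 1\right) 1 = 0 + 5 \cdot 1 = 0 + 5 = 5$)
$X{\left(l \right)} = 5$
$- 30 X{\left(-3 + 6 \cdot 2 \right)} 6 = \left(-30\right) 5 \cdot 6 = \left(-150\right) 6 = -900$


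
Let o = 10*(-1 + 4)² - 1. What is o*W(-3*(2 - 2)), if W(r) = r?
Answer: 0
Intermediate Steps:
o = 89 (o = 10*3² - 1 = 10*9 - 1 = 90 - 1 = 89)
o*W(-3*(2 - 2)) = 89*(-3*(2 - 2)) = 89*(-3*0) = 89*0 = 0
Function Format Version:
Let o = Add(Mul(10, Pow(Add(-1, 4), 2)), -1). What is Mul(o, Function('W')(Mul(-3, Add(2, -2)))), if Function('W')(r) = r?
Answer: 0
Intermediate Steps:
o = 89 (o = Add(Mul(10, Pow(3, 2)), -1) = Add(Mul(10, 9), -1) = Add(90, -1) = 89)
Mul(o, Function('W')(Mul(-3, Add(2, -2)))) = Mul(89, Mul(-3, Add(2, -2))) = Mul(89, Mul(-3, 0)) = Mul(89, 0) = 0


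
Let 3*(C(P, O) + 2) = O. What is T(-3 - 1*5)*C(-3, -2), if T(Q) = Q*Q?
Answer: -512/3 ≈ -170.67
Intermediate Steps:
C(P, O) = -2 + O/3
T(Q) = Q²
T(-3 - 1*5)*C(-3, -2) = (-3 - 1*5)²*(-2 + (⅓)*(-2)) = (-3 - 5)²*(-2 - ⅔) = (-8)²*(-8/3) = 64*(-8/3) = -512/3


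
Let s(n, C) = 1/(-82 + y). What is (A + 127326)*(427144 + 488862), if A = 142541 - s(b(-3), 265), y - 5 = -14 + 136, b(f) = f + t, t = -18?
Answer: 11123989688084/45 ≈ 2.4720e+11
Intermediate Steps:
b(f) = -18 + f (b(f) = f - 18 = -18 + f)
y = 127 (y = 5 + (-14 + 136) = 5 + 122 = 127)
s(n, C) = 1/45 (s(n, C) = 1/(-82 + 127) = 1/45)
A = 6414344/45 (A = 142541 - 1*1/45 = 142541 - 1/45 = 6414344/45 ≈ 1.4254e+5)
(A + 127326)*(427144 + 488862) = (6414344/45 + 127326)*(427144 + 488862) = (12144014/45)*916006 = 11123989688084/45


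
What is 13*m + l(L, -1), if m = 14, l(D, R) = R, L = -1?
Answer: 181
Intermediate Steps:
13*m + l(L, -1) = 13*14 - 1 = 182 - 1 = 181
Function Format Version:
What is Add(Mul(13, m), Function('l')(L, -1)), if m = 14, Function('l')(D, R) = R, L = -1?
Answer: 181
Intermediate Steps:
Add(Mul(13, m), Function('l')(L, -1)) = Add(Mul(13, 14), -1) = Add(182, -1) = 181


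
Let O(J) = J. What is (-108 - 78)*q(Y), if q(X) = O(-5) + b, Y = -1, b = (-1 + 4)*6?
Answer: -2418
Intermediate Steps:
b = 18 (b = 3*6 = 18)
q(X) = 13 (q(X) = -5 + 18 = 13)
(-108 - 78)*q(Y) = (-108 - 78)*13 = -186*13 = -2418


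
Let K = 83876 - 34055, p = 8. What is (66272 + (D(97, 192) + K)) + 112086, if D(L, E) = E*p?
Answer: 229715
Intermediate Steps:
D(L, E) = 8*E (D(L, E) = E*8 = 8*E)
K = 49821
(66272 + (D(97, 192) + K)) + 112086 = (66272 + (8*192 + 49821)) + 112086 = (66272 + (1536 + 49821)) + 112086 = (66272 + 51357) + 112086 = 117629 + 112086 = 229715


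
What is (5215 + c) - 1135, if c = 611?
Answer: 4691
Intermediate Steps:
(5215 + c) - 1135 = (5215 + 611) - 1135 = 5826 - 1135 = 4691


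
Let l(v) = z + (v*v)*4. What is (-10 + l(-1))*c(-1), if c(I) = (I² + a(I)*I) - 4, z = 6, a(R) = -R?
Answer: 0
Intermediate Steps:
l(v) = 6 + 4*v² (l(v) = 6 + (v*v)*4 = 6 + v²*4 = 6 + 4*v²)
c(I) = -4 (c(I) = (I² + (-I)*I) - 4 = (I² - I²) - 4 = 0 - 4 = -4)
(-10 + l(-1))*c(-1) = (-10 + (6 + 4*(-1)²))*(-4) = (-10 + (6 + 4*1))*(-4) = (-10 + (6 + 4))*(-4) = (-10 + 10)*(-4) = 0*(-4) = 0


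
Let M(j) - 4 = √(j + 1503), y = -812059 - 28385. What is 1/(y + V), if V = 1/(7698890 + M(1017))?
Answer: -9963122201510027802/8373446275524599708170301 + 6*√70/41867231377622998540851505 ≈ -1.1898e-6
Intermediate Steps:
y = -840444
M(j) = 4 + √(1503 + j) (M(j) = 4 + √(j + 1503) = 4 + √(1503 + j))
V = 1/(7698894 + 6*√70) (V = 1/(7698890 + (4 + √(1503 + 1017))) = 1/(7698890 + (4 + √2520)) = 1/(7698890 + (4 + 6*√70)) = 1/(7698894 + 6*√70) ≈ 1.2989e-7)
1/(y + V) = 1/(-840444 + (183307/1411261162398 - √70/9878828136786)) = 1/(-1186085976370241405/1411261162398 - √70/9878828136786)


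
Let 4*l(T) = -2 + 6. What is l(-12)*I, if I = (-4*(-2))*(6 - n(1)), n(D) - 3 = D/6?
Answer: 68/3 ≈ 22.667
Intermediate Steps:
l(T) = 1 (l(T) = (-2 + 6)/4 = (¼)*4 = 1)
n(D) = 3 + D/6
I = 68/3 (I = (-4*(-2))*(6 - (3 + (⅙)*1)) = 8*(6 - (3 + ⅙)) = 8*(6 - 1*19/6) = 8*(6 - 19/6) = 8*(17/6) = 68/3 ≈ 22.667)
l(-12)*I = 1*(68/3) = 68/3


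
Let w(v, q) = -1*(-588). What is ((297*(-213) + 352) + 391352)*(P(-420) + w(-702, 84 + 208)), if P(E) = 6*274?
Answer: 733084776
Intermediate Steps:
w(v, q) = 588
P(E) = 1644
((297*(-213) + 352) + 391352)*(P(-420) + w(-702, 84 + 208)) = ((297*(-213) + 352) + 391352)*(1644 + 588) = ((-63261 + 352) + 391352)*2232 = (-62909 + 391352)*2232 = 328443*2232 = 733084776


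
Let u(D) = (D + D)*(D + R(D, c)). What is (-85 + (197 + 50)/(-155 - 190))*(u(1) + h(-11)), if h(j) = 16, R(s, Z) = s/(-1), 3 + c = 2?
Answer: -473152/345 ≈ -1371.5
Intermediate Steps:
c = -1 (c = -3 + 2 = -1)
R(s, Z) = -s (R(s, Z) = s*(-1) = -s)
u(D) = 0 (u(D) = (D + D)*(D - D) = (2*D)*0 = 0)
(-85 + (197 + 50)/(-155 - 190))*(u(1) + h(-11)) = (-85 + (197 + 50)/(-155 - 190))*(0 + 16) = (-85 + 247/(-345))*16 = (-85 + 247*(-1/345))*16 = (-85 - 247/345)*16 = -29572/345*16 = -473152/345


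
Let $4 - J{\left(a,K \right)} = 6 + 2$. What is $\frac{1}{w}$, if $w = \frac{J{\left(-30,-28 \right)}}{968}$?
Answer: $-242$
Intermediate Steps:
$J{\left(a,K \right)} = -4$ ($J{\left(a,K \right)} = 4 - \left(6 + 2\right) = 4 - 8 = -4$)
$w = - \frac{1}{242}$ ($w = - \frac{4}{968} = \left(-4\right) \frac{1}{968} = - \frac{1}{242} \approx -0.0041322$)
$\frac{1}{w} = \frac{1}{- \frac{1}{242}} = -242$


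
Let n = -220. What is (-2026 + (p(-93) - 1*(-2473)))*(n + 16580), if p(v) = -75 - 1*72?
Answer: 4908000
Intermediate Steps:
p(v) = -147 (p(v) = -75 - 72 = -147)
(-2026 + (p(-93) - 1*(-2473)))*(n + 16580) = (-2026 + (-147 - 1*(-2473)))*(-220 + 16580) = (-2026 + (-147 + 2473))*16360 = (-2026 + 2326)*16360 = 300*16360 = 4908000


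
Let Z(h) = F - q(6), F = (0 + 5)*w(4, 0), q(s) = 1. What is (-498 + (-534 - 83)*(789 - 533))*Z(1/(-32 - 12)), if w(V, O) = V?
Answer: -3010550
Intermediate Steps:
F = 20 (F = (0 + 5)*4 = 5*4 = 20)
Z(h) = 19 (Z(h) = 20 - 1*1 = 20 - 1 = 19)
(-498 + (-534 - 83)*(789 - 533))*Z(1/(-32 - 12)) = (-498 + (-534 - 83)*(789 - 533))*19 = (-498 - 617*256)*19 = (-498 - 157952)*19 = -158450*19 = -3010550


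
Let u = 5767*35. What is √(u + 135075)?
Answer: 2*√84230 ≈ 580.45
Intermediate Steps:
u = 201845
√(u + 135075) = √(201845 + 135075) = √336920 = 2*√84230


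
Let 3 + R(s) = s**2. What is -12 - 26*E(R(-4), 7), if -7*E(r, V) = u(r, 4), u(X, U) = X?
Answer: 254/7 ≈ 36.286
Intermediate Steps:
R(s) = -3 + s**2
E(r, V) = -r/7
-12 - 26*E(R(-4), 7) = -12 - (-26)*(-3 + (-4)**2)/7 = -12 - (-26)*(-3 + 16)/7 = -12 - (-26)*13/7 = -12 - 26*(-13/7) = -12 + 338/7 = 254/7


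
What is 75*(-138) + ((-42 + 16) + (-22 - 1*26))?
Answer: -10424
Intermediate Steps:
75*(-138) + ((-42 + 16) + (-22 - 1*26)) = -10350 + (-26 + (-22 - 26)) = -10350 + (-26 - 48) = -10350 - 74 = -10424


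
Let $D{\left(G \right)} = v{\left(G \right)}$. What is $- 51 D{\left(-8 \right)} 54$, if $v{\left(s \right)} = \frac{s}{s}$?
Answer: $-2754$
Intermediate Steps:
$v{\left(s \right)} = 1$
$D{\left(G \right)} = 1$
$- 51 D{\left(-8 \right)} 54 = \left(-51\right) 1 \cdot 54 = \left(-51\right) 54 = -2754$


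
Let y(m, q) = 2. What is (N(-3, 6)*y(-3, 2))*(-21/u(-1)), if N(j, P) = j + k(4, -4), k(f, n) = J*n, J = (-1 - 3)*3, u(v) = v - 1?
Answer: 945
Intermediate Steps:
u(v) = -1 + v
J = -12 (J = -4*3 = -12)
k(f, n) = -12*n
N(j, P) = 48 + j (N(j, P) = j - 12*(-4) = j + 48 = 48 + j)
(N(-3, 6)*y(-3, 2))*(-21/u(-1)) = ((48 - 3)*2)*(-21/(-1 - 1)) = (45*2)*(-21/(-2)) = 90*(-21*(-1/2)) = 90*(21/2) = 945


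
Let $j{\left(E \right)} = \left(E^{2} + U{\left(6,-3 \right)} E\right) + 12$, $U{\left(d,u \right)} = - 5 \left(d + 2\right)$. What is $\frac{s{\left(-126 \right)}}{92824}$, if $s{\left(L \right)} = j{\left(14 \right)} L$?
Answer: $\frac{5544}{11603} \approx 0.47781$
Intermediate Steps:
$U{\left(d,u \right)} = -10 - 5 d$ ($U{\left(d,u \right)} = - 5 \left(2 + d\right) = -10 - 5 d$)
$j{\left(E \right)} = 12 + E^{2} - 40 E$ ($j{\left(E \right)} = \left(E^{2} + \left(-10 - 30\right) E\right) + 12 = \left(E^{2} - 40 E\right) + 12 = 12 + E^{2} - 40 E$)
$s{\left(L \right)} = - 352 L$ ($s{\left(L \right)} = \left(12 + 14^{2} - 560\right) L = \left(12 + 196 - 560\right) L = - 352 L$)
$\frac{s{\left(-126 \right)}}{92824} = \frac{\left(-352\right) \left(-126\right)}{92824} = 44352 \cdot \frac{1}{92824} = \frac{5544}{11603}$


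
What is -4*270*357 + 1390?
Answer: -384170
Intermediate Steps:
-4*270*357 + 1390 = -1080*357 + 1390 = -385560 + 1390 = -384170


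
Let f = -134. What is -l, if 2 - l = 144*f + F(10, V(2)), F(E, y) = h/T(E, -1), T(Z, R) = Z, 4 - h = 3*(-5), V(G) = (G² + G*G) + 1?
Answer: -192961/10 ≈ -19296.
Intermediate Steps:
V(G) = 1 + 2*G² (V(G) = (G² + G²) + 1 = 2*G² + 1 = 1 + 2*G²)
h = 19 (h = 4 - 3*(-5) = 4 - 1*(-15) = 4 + 15 = 19)
F(E, y) = 19/E
l = 192961/10 (l = 2 - (144*(-134) + 19/10) = 2 - (-19296 + 19*(⅒)) = 2 - (-19296 + 19/10) = 2 - 1*(-192941/10) = 2 + 192941/10 = 192961/10 ≈ 19296.)
-l = -1*192961/10 = -192961/10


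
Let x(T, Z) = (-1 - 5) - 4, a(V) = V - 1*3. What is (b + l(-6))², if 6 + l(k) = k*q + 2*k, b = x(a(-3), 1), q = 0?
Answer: 784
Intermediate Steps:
a(V) = -3 + V (a(V) = V - 3 = -3 + V)
x(T, Z) = -10 (x(T, Z) = -6 - 4 = -10)
b = -10
l(k) = -6 + 2*k (l(k) = -6 + (k*0 + 2*k) = -6 + (0 + 2*k) = -6 + 2*k)
(b + l(-6))² = (-10 + (-6 + 2*(-6)))² = (-10 + (-6 - 12))² = (-10 - 18)² = (-28)² = 784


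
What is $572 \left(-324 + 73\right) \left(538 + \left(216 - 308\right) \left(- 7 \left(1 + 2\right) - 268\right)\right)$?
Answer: $-3894534072$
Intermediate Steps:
$572 \left(-324 + 73\right) \left(538 + \left(216 - 308\right) \left(- 7 \left(1 + 2\right) - 268\right)\right) = 572 \left(- 251 \left(538 - 92 \left(\left(-7\right) 3 - 268\right)\right)\right) = 572 \left(- 251 \left(538 - 92 \left(-21 - 268\right)\right)\right) = 572 \left(- 251 \left(538 - -26588\right)\right) = 572 \left(- 251 \left(538 + 26588\right)\right) = 572 \left(\left(-251\right) 27126\right) = 572 \left(-6808626\right) = -3894534072$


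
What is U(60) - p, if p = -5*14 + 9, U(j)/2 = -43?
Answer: -25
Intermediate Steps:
U(j) = -86 (U(j) = 2*(-43) = -86)
p = -61 (p = -70 + 9 = -61)
U(60) - p = -86 - 1*(-61) = -86 + 61 = -25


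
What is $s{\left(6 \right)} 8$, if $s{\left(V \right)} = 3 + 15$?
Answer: $144$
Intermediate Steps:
$s{\left(V \right)} = 18$
$s{\left(6 \right)} 8 = 18 \cdot 8 = 144$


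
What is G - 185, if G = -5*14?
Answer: -255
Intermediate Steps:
G = -70
G - 185 = -70 - 185 = -255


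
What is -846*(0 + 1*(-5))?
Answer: 4230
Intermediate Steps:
-846*(0 + 1*(-5)) = -846*(0 - 5) = -846*(-5) = 4230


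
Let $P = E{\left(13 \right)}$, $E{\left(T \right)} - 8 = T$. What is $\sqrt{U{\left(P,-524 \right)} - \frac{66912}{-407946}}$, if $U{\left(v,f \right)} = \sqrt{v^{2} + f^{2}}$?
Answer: $\frac{\sqrt{758235632 + 4622776081 \sqrt{275017}}}{67991} \approx 22.904$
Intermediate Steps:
$E{\left(T \right)} = 8 + T$
$P = 21$ ($P = 8 + 13 = 21$)
$U{\left(v,f \right)} = \sqrt{f^{2} + v^{2}}$
$\sqrt{U{\left(P,-524 \right)} - \frac{66912}{-407946}} = \sqrt{\sqrt{\left(-524\right)^{2} + 21^{2}} - \frac{66912}{-407946}} = \sqrt{\sqrt{274576 + 441} - - \frac{11152}{67991}} = \sqrt{\sqrt{275017} + \frac{11152}{67991}} = \sqrt{\frac{11152}{67991} + \sqrt{275017}}$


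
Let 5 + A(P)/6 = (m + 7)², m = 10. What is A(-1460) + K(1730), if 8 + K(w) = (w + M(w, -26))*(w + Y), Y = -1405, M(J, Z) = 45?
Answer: 578571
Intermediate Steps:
K(w) = -8 + (-1405 + w)*(45 + w) (K(w) = -8 + (w + 45)*(w - 1405) = -8 + (45 + w)*(-1405 + w) = -8 + (-1405 + w)*(45 + w))
A(P) = 1704 (A(P) = -30 + 6*(10 + 7)² = -30 + 6*17² = -30 + 6*289 = -30 + 1734 = 1704)
A(-1460) + K(1730) = 1704 + (-63233 + 1730² - 1360*1730) = 1704 + (-63233 + 2992900 - 2352800) = 1704 + 576867 = 578571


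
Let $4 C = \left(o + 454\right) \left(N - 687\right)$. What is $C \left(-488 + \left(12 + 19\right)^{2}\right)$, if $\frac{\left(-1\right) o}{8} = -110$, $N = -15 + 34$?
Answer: $-105373994$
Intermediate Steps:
$N = 19$
$o = 880$ ($o = \left(-8\right) \left(-110\right) = 880$)
$C = -222778$ ($C = \frac{\left(880 + 454\right) \left(19 - 687\right)}{4} = \frac{1334 \left(-668\right)}{4} = \frac{1}{4} \left(-891112\right) = -222778$)
$C \left(-488 + \left(12 + 19\right)^{2}\right) = - 222778 \left(-488 + \left(12 + 19\right)^{2}\right) = - 222778 \left(-488 + 31^{2}\right) = - 222778 \left(-488 + 961\right) = \left(-222778\right) 473 = -105373994$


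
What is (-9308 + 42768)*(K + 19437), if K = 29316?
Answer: 1631275380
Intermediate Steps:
(-9308 + 42768)*(K + 19437) = (-9308 + 42768)*(29316 + 19437) = 33460*48753 = 1631275380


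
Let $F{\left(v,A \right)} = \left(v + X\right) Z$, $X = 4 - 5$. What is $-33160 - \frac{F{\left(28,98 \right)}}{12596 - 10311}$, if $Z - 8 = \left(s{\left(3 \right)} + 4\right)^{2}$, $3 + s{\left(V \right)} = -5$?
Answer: $- \frac{75771248}{2285} \approx -33160.0$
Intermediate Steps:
$s{\left(V \right)} = -8$ ($s{\left(V \right)} = -3 - 5 = -8$)
$Z = 24$ ($Z = 8 + \left(-8 + 4\right)^{2} = 8 + \left(-4\right)^{2} = 8 + 16 = 24$)
$X = -1$ ($X = 4 - 5 = -1$)
$F{\left(v,A \right)} = -24 + 24 v$ ($F{\left(v,A \right)} = \left(v - 1\right) 24 = \left(-1 + v\right) 24 = -24 + 24 v$)
$-33160 - \frac{F{\left(28,98 \right)}}{12596 - 10311} = -33160 - \frac{-24 + 24 \cdot 28}{12596 - 10311} = -33160 - \frac{-24 + 672}{2285} = -33160 - 648 \cdot \frac{1}{2285} = -33160 - \frac{648}{2285} = - \frac{75771248}{2285}$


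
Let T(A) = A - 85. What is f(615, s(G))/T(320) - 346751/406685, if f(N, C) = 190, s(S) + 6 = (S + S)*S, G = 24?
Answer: -843267/19114195 ≈ -0.044117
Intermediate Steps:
T(A) = -85 + A
s(S) = -6 + 2*S² (s(S) = -6 + (S + S)*S = -6 + (2*S)*S = -6 + 2*S²)
f(615, s(G))/T(320) - 346751/406685 = 190/(-85 + 320) - 346751/406685 = 190/235 - 346751*1/406685 = 190*(1/235) - 346751/406685 = 38/47 - 346751/406685 = -843267/19114195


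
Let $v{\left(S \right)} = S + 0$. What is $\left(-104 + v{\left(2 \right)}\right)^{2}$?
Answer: $10404$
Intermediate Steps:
$v{\left(S \right)} = S$
$\left(-104 + v{\left(2 \right)}\right)^{2} = \left(-104 + 2\right)^{2} = \left(-102\right)^{2} = 10404$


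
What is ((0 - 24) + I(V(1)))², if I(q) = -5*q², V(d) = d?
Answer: 841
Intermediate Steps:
((0 - 24) + I(V(1)))² = ((0 - 24) - 5*1²)² = (-24 - 5*1)² = (-24 - 5)² = (-29)² = 841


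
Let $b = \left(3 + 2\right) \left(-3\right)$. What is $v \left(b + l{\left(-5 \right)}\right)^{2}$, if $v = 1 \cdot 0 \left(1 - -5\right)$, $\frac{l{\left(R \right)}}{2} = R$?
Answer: $0$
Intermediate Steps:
$l{\left(R \right)} = 2 R$
$b = -15$ ($b = 5 \left(-3\right) = -15$)
$v = 0$ ($v = 0 \left(1 + 5\right) = 0 \cdot 6 = 0$)
$v \left(b + l{\left(-5 \right)}\right)^{2} = 0 \left(-15 + 2 \left(-5\right)\right)^{2} = 0 \left(-15 - 10\right)^{2} = 0 \left(-25\right)^{2} = 0 \cdot 625 = 0$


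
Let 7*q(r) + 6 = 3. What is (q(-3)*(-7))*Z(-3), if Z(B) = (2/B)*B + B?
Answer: -3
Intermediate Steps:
q(r) = -3/7 (q(r) = -6/7 + (1/7)*3 = -6/7 + 3/7 = -3/7)
Z(B) = 2 + B
(q(-3)*(-7))*Z(-3) = (-3/7*(-7))*(2 - 3) = 3*(-1) = -3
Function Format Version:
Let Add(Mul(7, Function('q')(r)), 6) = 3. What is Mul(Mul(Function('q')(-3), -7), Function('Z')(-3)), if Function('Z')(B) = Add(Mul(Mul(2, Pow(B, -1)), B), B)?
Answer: -3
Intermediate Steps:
Function('q')(r) = Rational(-3, 7) (Function('q')(r) = Add(Rational(-6, 7), Mul(Rational(1, 7), 3)) = Add(Rational(-6, 7), Rational(3, 7)) = Rational(-3, 7))
Function('Z')(B) = Add(2, B)
Mul(Mul(Function('q')(-3), -7), Function('Z')(-3)) = Mul(Mul(Rational(-3, 7), -7), Add(2, -3)) = Mul(3, -1) = -3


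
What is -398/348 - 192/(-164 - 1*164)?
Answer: -3983/7134 ≈ -0.55831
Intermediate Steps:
-398/348 - 192/(-164 - 1*164) = -398*1/348 - 192/(-164 - 164) = -199/174 - 192/(-328) = -199/174 - 192*(-1/328) = -199/174 + 24/41 = -3983/7134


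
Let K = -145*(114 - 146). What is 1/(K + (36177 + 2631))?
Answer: 1/43448 ≈ 2.3016e-5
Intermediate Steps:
K = 4640 (K = -145*(-32) = 4640)
1/(K + (36177 + 2631)) = 1/(4640 + (36177 + 2631)) = 1/(4640 + 38808) = 1/43448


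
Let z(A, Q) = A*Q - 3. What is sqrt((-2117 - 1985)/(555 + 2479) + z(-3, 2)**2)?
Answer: sqrt(183293042)/1517 ≈ 8.9246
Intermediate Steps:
z(A, Q) = -3 + A*Q
sqrt((-2117 - 1985)/(555 + 2479) + z(-3, 2)**2) = sqrt((-2117 - 1985)/(555 + 2479) + (-3 - 3*2)**2) = sqrt(-4102/3034 + (-3 - 6)**2) = sqrt(-4102*1/3034 + (-9)**2) = sqrt(-2051/1517 + 81) = sqrt(120826/1517) = sqrt(183293042)/1517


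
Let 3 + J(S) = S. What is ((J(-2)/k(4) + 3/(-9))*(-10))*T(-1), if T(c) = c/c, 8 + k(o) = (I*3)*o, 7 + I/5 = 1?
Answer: 1765/552 ≈ 3.1975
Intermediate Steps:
I = -30 (I = -35 + 5*1 = -35 + 5 = -30)
J(S) = -3 + S
k(o) = -8 - 90*o (k(o) = -8 + (-30*3)*o = -8 - 90*o)
T(c) = 1
((J(-2)/k(4) + 3/(-9))*(-10))*T(-1) = (((-3 - 2)/(-8 - 90*4) + 3/(-9))*(-10))*1 = ((-5/(-8 - 360) + 3*(-1/9))*(-10))*1 = ((-5/(-368) - 1/3)*(-10))*1 = ((-5*(-1/368) - 1/3)*(-10))*1 = ((5/368 - 1/3)*(-10))*1 = -353/1104*(-10)*1 = (1765/552)*1 = 1765/552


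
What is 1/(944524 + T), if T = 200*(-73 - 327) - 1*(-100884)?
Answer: 1/965408 ≈ 1.0358e-6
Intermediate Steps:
T = 20884 (T = 200*(-400) + 100884 = -80000 + 100884 = 20884)
1/(944524 + T) = 1/(944524 + 20884) = 1/965408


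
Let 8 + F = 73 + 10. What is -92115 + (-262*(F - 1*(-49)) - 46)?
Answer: -124649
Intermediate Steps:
F = 75 (F = -8 + (73 + 10) = -8 + 83 = 75)
-92115 + (-262*(F - 1*(-49)) - 46) = -92115 + (-262*(75 - 1*(-49)) - 46) = -92115 + (-262*(75 + 49) - 46) = -92115 + (-262*124 - 46) = -92115 + (-32488 - 46) = -92115 - 32534 = -124649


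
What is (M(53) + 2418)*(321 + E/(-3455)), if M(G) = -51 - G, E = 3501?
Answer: 2558251956/3455 ≈ 7.4045e+5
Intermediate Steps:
(M(53) + 2418)*(321 + E/(-3455)) = ((-51 - 1*53) + 2418)*(321 + 3501/(-3455)) = ((-51 - 53) + 2418)*(321 + 3501*(-1/3455)) = (-104 + 2418)*(321 - 3501/3455) = 2314*(1105554/3455) = 2558251956/3455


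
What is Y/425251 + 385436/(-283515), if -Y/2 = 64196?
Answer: -200308102316/120565037265 ≈ -1.6614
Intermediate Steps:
Y = -128392 (Y = -2*64196 = -128392)
Y/425251 + 385436/(-283515) = -128392/425251 + 385436/(-283515) = -128392*1/425251 + 385436*(-1/283515) = -128392/425251 - 385436/283515 = -200308102316/120565037265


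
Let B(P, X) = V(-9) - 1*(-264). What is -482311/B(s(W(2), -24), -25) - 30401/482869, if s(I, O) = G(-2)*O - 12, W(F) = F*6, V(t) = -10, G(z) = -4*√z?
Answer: -232900752113/122648726 ≈ -1898.9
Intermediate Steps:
W(F) = 6*F
s(I, O) = -12 - 4*I*O*√2 (s(I, O) = (-4*I*√2)*O - 12 = -4*I*O*√2 - 12 = -12 - 4*I*O*√2)
B(P, X) = 254 (B(P, X) = -10 - 1*(-264) = -10 + 264 = 254)
-482311/B(s(W(2), -24), -25) - 30401/482869 = -482311/254 - 30401/482869 = -232900752113/122648726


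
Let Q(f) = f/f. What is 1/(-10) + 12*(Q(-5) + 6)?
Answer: 839/10 ≈ 83.900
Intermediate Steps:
Q(f) = 1
1/(-10) + 12*(Q(-5) + 6) = 1/(-10) + 12*(1 + 6) = -⅒ + 12*7 = -⅒ + 84 = 839/10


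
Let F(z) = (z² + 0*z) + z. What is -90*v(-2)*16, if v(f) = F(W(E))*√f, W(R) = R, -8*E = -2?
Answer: -450*I*√2 ≈ -636.4*I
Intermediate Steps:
E = ¼ (E = -⅛*(-2) = ¼ ≈ 0.25000)
F(z) = z + z² (F(z) = (z² + 0) + z = z² + z = z + z²)
v(f) = 5*√f/16 (v(f) = ((1 + ¼)/4)*√f = ((¼)*(5/4))*√f = 5*√f/16)
-90*v(-2)*16 = -225*√(-2)/8*16 = -225*I*√2/8*16 = -450*I*√2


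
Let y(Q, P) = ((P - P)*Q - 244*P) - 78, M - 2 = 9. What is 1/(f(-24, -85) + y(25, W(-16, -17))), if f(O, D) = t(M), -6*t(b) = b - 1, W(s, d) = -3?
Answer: 3/1957 ≈ 0.0015330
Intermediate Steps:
M = 11 (M = 2 + 9 = 11)
y(Q, P) = -78 - 244*P (y(Q, P) = (0*Q - 244*P) - 78 = (0 - 244*P) - 78 = -244*P - 78 = -78 - 244*P)
t(b) = ⅙ - b/6 (t(b) = -(b - 1)/6 = -(-1 + b)/6 = ⅙ - b/6)
f(O, D) = -5/3 (f(O, D) = ⅙ - ⅙*11 = ⅙ - 11/6 = -5/3)
1/(f(-24, -85) + y(25, W(-16, -17))) = 1/(-5/3 + (-78 - 244*(-3))) = 1/(-5/3 + (-78 + 732)) = 1/(-5/3 + 654) = 1/(1957/3) = 3/1957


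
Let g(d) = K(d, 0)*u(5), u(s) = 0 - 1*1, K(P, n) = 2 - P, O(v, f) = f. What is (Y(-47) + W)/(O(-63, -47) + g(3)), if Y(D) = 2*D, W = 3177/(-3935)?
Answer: 373067/181010 ≈ 2.0610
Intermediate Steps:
W = -3177/3935 (W = 3177*(-1/3935) = -3177/3935 ≈ -0.80737)
u(s) = -1 (u(s) = 0 - 1 = -1)
g(d) = -2 + d (g(d) = (2 - d)*(-1) = -2 + d)
(Y(-47) + W)/(O(-63, -47) + g(3)) = (2*(-47) - 3177/3935)/(-47 + (-2 + 3)) = (-94 - 3177/3935)/(-47 + 1) = -373067/3935/(-46) = -373067/3935*(-1/46) = 373067/181010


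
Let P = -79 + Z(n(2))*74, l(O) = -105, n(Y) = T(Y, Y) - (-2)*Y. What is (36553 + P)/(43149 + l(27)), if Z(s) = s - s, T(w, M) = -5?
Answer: 6079/7174 ≈ 0.84737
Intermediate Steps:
n(Y) = -5 + 2*Y (n(Y) = -5 - (-2)*Y = -5 + 2*Y)
Z(s) = 0
P = -79 (P = -79 + 0*74 = -79 + 0 = -79)
(36553 + P)/(43149 + l(27)) = (36553 - 79)/(43149 - 105) = 36474/43044 = 36474*(1/43044) = 6079/7174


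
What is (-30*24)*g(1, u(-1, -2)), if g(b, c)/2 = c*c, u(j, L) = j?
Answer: -1440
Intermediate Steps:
g(b, c) = 2*c**2 (g(b, c) = 2*(c*c) = 2*c**2)
(-30*24)*g(1, u(-1, -2)) = (-30*24)*(2*(-1)**2) = -1440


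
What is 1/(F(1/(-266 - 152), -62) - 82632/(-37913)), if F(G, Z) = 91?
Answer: 37913/3532715 ≈ 0.010732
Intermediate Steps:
1/(F(1/(-266 - 152), -62) - 82632/(-37913)) = 1/(91 - 82632/(-37913)) = 1/(91 - 82632*(-1/37913)) = 1/(91 + 82632/37913) = 1/(3532715/37913) = 37913/3532715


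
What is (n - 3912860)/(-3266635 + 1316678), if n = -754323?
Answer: 4667183/1949957 ≈ 2.3935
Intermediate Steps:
(n - 3912860)/(-3266635 + 1316678) = (-754323 - 3912860)/(-3266635 + 1316678) = -4667183/(-1949957) = -4667183*(-1/1949957) = 4667183/1949957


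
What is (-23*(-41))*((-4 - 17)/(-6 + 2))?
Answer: 19803/4 ≈ 4950.8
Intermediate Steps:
(-23*(-41))*((-4 - 17)/(-6 + 2)) = 943*(-21/(-4)) = 943*(-21*(-¼)) = 943*(21/4) = 19803/4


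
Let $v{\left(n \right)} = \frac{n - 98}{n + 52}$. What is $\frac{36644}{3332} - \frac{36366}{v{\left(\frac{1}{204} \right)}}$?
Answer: $\frac{321560280253}{16652503} \approx 19310.0$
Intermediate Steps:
$v{\left(n \right)} = \frac{-98 + n}{52 + n}$
$\frac{36644}{3332} - \frac{36366}{v{\left(\frac{1}{204} \right)}} = \frac{36644}{3332} - \frac{36366}{\frac{1}{52 + \frac{1}{204}} \left(-98 + \frac{1}{204}\right)} = 36644 \cdot \frac{1}{3332} - \frac{36366}{\frac{1}{52 + \frac{1}{204}} \left(-98 + \frac{1}{204}\right)} = \frac{9161}{833} - \frac{36366}{\frac{1}{\frac{10609}{204}} \left(- \frac{19991}{204}\right)} = \frac{9161}{833} - \frac{36366}{\frac{204}{10609} \left(- \frac{19991}{204}\right)} = \frac{9161}{833} - \frac{36366}{- \frac{19991}{10609}} = \frac{9161}{833} - - \frac{385806894}{19991} = \frac{9161}{833} + \frac{385806894}{19991} = \frac{321560280253}{16652503}$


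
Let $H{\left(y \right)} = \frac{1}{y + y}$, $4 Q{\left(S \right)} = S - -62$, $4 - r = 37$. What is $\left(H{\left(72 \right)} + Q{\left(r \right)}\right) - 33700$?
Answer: $- \frac{4851755}{144} \approx -33693.0$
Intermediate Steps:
$r = -33$ ($r = 4 - 37 = -33$)
$Q{\left(S \right)} = \frac{31}{2} + \frac{S}{4}$ ($Q{\left(S \right)} = \frac{S - -62}{4} = \frac{S + 62}{4} = \frac{62 + S}{4} = \frac{31}{2} + \frac{S}{4}$)
$H{\left(y \right)} = \frac{1}{2 y}$
$\left(H{\left(72 \right)} + Q{\left(r \right)}\right) - 33700 = \left(\frac{1}{2 \cdot 72} + \left(\frac{31}{2} + \frac{1}{4} \left(-33\right)\right)\right) - 33700 = \left(\frac{1}{2} \cdot \frac{1}{72} + \left(\frac{31}{2} - \frac{33}{4}\right)\right) - 33700 = \left(\frac{1}{144} + \frac{29}{4}\right) - 33700 = \frac{1045}{144} - 33700 = - \frac{4851755}{144}$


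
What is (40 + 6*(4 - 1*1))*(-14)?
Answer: -812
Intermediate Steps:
(40 + 6*(4 - 1*1))*(-14) = (40 + 6*(4 - 1))*(-14) = (40 + 6*3)*(-14) = (40 + 18)*(-14) = 58*(-14) = -812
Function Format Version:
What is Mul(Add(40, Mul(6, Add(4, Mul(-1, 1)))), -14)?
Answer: -812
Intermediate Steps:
Mul(Add(40, Mul(6, Add(4, Mul(-1, 1)))), -14) = Mul(Add(40, Mul(6, Add(4, -1))), -14) = Mul(Add(40, Mul(6, 3)), -14) = Mul(Add(40, 18), -14) = Mul(58, -14) = -812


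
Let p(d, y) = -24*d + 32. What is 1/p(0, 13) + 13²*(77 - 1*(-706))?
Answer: 4234465/32 ≈ 1.3233e+5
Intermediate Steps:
p(d, y) = 32 - 24*d
1/p(0, 13) + 13²*(77 - 1*(-706)) = 1/(32 - 24*0) + 13²*(77 - 1*(-706)) = 1/(32 + 0) + 169*(77 + 706) = 1/32 + 169*783 = 1/32 + 132327 = 4234465/32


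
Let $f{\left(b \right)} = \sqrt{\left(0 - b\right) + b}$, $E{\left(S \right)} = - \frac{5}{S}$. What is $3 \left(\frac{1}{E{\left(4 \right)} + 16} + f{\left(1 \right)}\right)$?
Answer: $\frac{12}{59} \approx 0.20339$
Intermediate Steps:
$f{\left(b \right)} = 0$ ($f{\left(b \right)} = \sqrt{- b + b} = \sqrt{0} = 0$)
$3 \left(\frac{1}{E{\left(4 \right)} + 16} + f{\left(1 \right)}\right) = 3 \left(\frac{1}{- \frac{5}{4} + 16} + 0\right) = 3 \left(\frac{1}{\frac{59}{4}} + 0\right) = 3 \left(\frac{4}{59} + 0\right) = 3 \cdot \frac{4}{59} = \frac{12}{59}$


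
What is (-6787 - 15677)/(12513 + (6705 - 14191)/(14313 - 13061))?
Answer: -14062464/7829395 ≈ -1.7961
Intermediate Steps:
(-6787 - 15677)/(12513 + (6705 - 14191)/(14313 - 13061)) = -22464/(12513 - 7486/1252) = -22464/(12513 - 7486*1/1252) = -22464/(12513 - 3743/626) = -22464/7829395/626 = -22464*626/7829395 = -14062464/7829395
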